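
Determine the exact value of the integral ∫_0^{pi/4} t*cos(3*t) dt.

-1/9 - sqrt(2)/18 + sqrt(2)*pi/24

Integrate by parts once (u = t, dv = cos(3*t) dt).
An antiderivative is F(t) = t*sin(3*t)/3 + cos(3*t)/9.
Then F(pi/4) - F(0) = (sqrt(2)*(-4 + 3*pi)/72) - (1/9) = -1/9 - sqrt(2)/18 + sqrt(2)*pi/24.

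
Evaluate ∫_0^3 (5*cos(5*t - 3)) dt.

Let u = 5*t - 3, so du = 5 dt. When t = 0, u = -3; when t = 3, u = 12.
The integral becomes ∫ cos(u) du from -3 to 12, with antiderivative sin(u).
Back in t: F(t) = sin(5*t - 3).
Then F(3) - F(0) = (sin(12)) - (-sin(3)) = sin(12) + sin(3).

sin(12) + sin(3)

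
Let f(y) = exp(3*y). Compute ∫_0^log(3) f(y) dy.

Let u = exp(y), so du = exp(y) dy. When y = 0, u = 1; when y = log(3), u = 3.
The integral becomes ∫ u**2 du from 1 to 3, with antiderivative u**3/3.
Back in y: F(y) = exp(3*y)/3.
Then F(log(3)) - F(0) = (9) - (1/3) = 26/3.

26/3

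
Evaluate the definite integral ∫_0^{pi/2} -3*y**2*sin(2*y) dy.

3/2 - 3*pi**2/8

Integrate by parts twice (u = y^2, dv = -3*sin(2*y) dy).
An antiderivative is F(y) = 3*y**2*cos(2*y)/2 - 3*y*sin(2*y)/2 - 3*cos(2*y)/4.
Then F(pi/2) - F(0) = (3/4 - 3*pi**2/8) - (-3/4) = 3/2 - 3*pi**2/8.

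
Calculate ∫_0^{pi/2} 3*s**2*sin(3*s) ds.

-pi/3 - 2/9

Integrate by parts twice (u = s^2, dv = 3*sin(3*s) ds).
An antiderivative is F(s) = -s**2*cos(3*s) + 2*s*sin(3*s)/3 + 2*cos(3*s)/9.
Then F(pi/2) - F(0) = (-pi/3) - (2/9) = -pi/3 - 2/9.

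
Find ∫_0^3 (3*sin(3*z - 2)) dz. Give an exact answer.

-cos(7) + cos(2)

Let u = 3*z - 2, so du = 3 dz. When z = 0, u = -2; when z = 3, u = 7.
The integral becomes ∫ sin(u) du from -2 to 7, with antiderivative -cos(u).
Back in z: F(z) = -cos(3*z - 2).
Then F(3) - F(0) = (-cos(7)) - (-cos(2)) = -cos(7) + cos(2).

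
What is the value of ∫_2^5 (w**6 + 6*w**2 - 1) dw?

79614/7

By the power rule, an antiderivative is F(w) = w**7/7 + 2*w**3 - w.
Then F(5) - F(2) = (79840/7) - (226/7) = 79614/7.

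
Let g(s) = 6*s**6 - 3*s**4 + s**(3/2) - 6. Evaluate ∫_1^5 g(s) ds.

10*sqrt(5) + 2277262/35

By the power rule, an antiderivative is F(s) = 6*s**7/7 + 2*s**(5/2)/5 - 3*s**5/5 - 6*s.
Then F(5) - F(1) = (10*sqrt(5) + 455415/7) - (-187/35) = 10*sqrt(5) + 2277262/35.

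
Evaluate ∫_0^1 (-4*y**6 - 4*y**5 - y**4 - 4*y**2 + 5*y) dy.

-19/70

By the power rule, an antiderivative is F(y) = -4*y**7/7 - 2*y**6/3 - y**5/5 - 4*y**3/3 + 5*y**2/2.
Then F(1) - F(0) = (-19/70) - (0) = -19/70.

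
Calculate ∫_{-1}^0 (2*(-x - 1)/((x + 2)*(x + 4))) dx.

log(27/32)

Factor the denominator: x**2 + 6*x + 8 = (x + 4)(x + 2).
Partial fractions: 2*(-x - 1)/((x + 2)*(x + 4)) = -3/(x + 4) + 1/(x + 2).
An antiderivative is F(x) = log(x + 2) - 3*log(x + 4).
Then F(0) - F(-1) = (-log(32)) - (-log(27)) = log(27/32).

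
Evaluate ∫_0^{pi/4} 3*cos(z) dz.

3*sqrt(2)/2

An antiderivative is F(z) = 3*sin(z).
Then F(pi/4) - F(0) = (3*sqrt(2)/2) - (0) = 3*sqrt(2)/2.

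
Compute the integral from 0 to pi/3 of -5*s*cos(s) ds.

Integrate by parts once (u = s, dv = -5*cos(s) ds).
An antiderivative is F(s) = -5*s*sin(s) - 5*cos(s).
Then F(pi/3) - F(0) = (-5*sqrt(3)*pi/6 - 5/2) - (-5) = -5*sqrt(3)*pi/6 + 5/2.

-5*sqrt(3)*pi/6 + 5/2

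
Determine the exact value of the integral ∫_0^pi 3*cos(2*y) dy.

An antiderivative is F(y) = 3*sin(2*y)/2.
Then F(pi) - F(0) = (0) - (0) = 0.

0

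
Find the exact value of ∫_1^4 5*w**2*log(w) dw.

Integrate by parts once (u = ln w, dv = 5*w**2 dw).
An antiderivative is F(w) = 5*w**3*(3*log(w) - 1)/9.
Then F(4) - F(1) = (-320/9 + 640*log(2)/3) - (-5/9) = -35 + 640*log(2)/3.

-35 + 640*log(2)/3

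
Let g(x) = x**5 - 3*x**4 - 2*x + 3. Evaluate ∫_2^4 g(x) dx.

By the power rule, an antiderivative is F(x) = x**6/6 - 3*x**5/5 - x**2 + 3*x.
Then F(4) - F(2) = (964/15) - (-98/15) = 354/5.

354/5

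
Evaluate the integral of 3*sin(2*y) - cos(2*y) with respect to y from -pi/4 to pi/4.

-1

An antiderivative is F(y) = -sin(2*y)/2 - 3*cos(2*y)/2.
Then F(pi/4) - F(-pi/4) = (-1/2) - (1/2) = -1.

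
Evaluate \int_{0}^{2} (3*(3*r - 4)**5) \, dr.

Let u = 3*r - 4, so du = 3 dr. When r = 0, u = -4; when r = 2, u = 2.
The integral becomes ∫ u**5 du from -4 to 2, with antiderivative u**6/6.
Back in r: F(r) = (3*r - 4)**6/6.
Then F(2) - F(0) = (32/3) - (2048/3) = -672.

-672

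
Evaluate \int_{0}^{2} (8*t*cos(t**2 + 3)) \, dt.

-4*sin(3) + 4*sin(7)

Let u = t**2 + 3, so du = 2*t dt. When t = 0, u = 3; when t = 2, u = 7.
The integral becomes 4·∫ cos(u) du from 3 to 7, with antiderivative 4*sin(u).
Back in t: F(t) = 4*sin(t**2 + 3).
Then F(2) - F(0) = (4*sin(7)) - (4*sin(3)) = -4*sin(3) + 4*sin(7).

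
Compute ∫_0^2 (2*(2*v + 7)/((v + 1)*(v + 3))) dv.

Factor the denominator: v**2 + 4*v + 3 = (v + 3)(v + 1).
Partial fractions: 2*(2*v + 7)/((v + 1)*(v + 3)) = -1/(v + 3) + 5/(v + 1).
An antiderivative is F(v) = 5*log(v + 1) - log(v + 3).
Then F(2) - F(0) = (-log(5) + 5*log(3)) - (-log(3)) = -log(5) + 6*log(3).

-log(5) + 6*log(3)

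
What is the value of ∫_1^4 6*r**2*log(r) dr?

Integrate by parts once (u = ln r, dv = 6*r**2 dr).
An antiderivative is F(r) = 2*r**3*(3*log(r) - 1)/3.
Then F(4) - F(1) = (-128/3 + 256*log(2)) - (-2/3) = -42 + 256*log(2).

-42 + 256*log(2)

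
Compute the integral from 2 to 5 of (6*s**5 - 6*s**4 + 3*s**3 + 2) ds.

246243/20

By the power rule, an antiderivative is F(s) = s**6 - 6*s**5/5 + 3*s**4/4 + 2*s.
Then F(5) - F(2) = (49415/4) - (208/5) = 246243/20.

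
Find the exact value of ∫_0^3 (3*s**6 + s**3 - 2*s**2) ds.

26307/28

By the power rule, an antiderivative is F(s) = 3*s**7/7 + s**4/4 - 2*s**3/3.
Then F(3) - F(0) = (26307/28) - (0) = 26307/28.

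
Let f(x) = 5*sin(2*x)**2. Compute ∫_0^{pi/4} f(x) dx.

5*pi/8

Use the identity sin^2(2*x) = (1 - cos(4*x))/2.
An antiderivative is F(x) = 5*x/2 - 5*sin(4*x)/8.
Then F(pi/4) - F(0) = (5*pi/8) - (0) = 5*pi/8.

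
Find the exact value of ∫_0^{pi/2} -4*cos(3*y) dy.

4/3

An antiderivative is F(y) = -4*sin(3*y)/3.
Then F(pi/2) - F(0) = (4/3) - (0) = 4/3.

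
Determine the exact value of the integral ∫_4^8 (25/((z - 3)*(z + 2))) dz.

Factor the denominator: z**2 - z - 6 = (z + 2)(z - 3).
Partial fractions: 25/((z - 3)*(z + 2)) = -5/(z + 2) + 5/(z - 3).
An antiderivative is F(z) = 5*log(z - 3) - 5*log(z + 2).
Then F(8) - F(4) = (-log(32)) - (-5*log(3) - 5*log(2)) = 5*log(3).

5*log(3)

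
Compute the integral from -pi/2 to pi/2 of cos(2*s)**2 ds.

Use the identity cos^2(2*s) = (1 + cos(4*s))/2.
An antiderivative is F(s) = s/2 + sin(4*s)/8.
Then F(pi/2) - F(-pi/2) = (pi/4) - (-pi/4) = pi/2.

pi/2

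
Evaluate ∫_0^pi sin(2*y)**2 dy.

pi/2

Use the identity sin^2(2*y) = (1 - cos(4*y))/2.
An antiderivative is F(y) = y/2 - sin(4*y)/8.
Then F(pi) - F(0) = (pi/2) - (0) = pi/2.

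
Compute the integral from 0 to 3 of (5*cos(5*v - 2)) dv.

Let u = 5*v - 2, so du = 5 dv. When v = 0, u = -2; when v = 3, u = 13.
The integral becomes ∫ cos(u) du from -2 to 13, with antiderivative sin(u).
Back in v: F(v) = sin(5*v - 2).
Then F(3) - F(0) = (sin(13)) - (-sin(2)) = sin(13) + sin(2).

sin(13) + sin(2)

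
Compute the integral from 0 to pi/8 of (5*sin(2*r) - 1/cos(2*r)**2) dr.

2 - 5*sqrt(2)/4

An antiderivative is F(r) = -5*cos(2*r)/2 - tan(2*r)/2.
Then F(pi/8) - F(0) = (-5*sqrt(2)/4 - 1/2) - (-5/2) = 2 - 5*sqrt(2)/4.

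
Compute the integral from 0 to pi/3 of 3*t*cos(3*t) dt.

-2/3

Integrate by parts once (u = t, dv = 3*cos(3*t) dt).
An antiderivative is F(t) = t*sin(3*t) + cos(3*t)/3.
Then F(pi/3) - F(0) = (-1/3) - (1/3) = -2/3.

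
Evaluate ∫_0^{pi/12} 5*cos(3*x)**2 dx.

5/12 + 5*pi/24

Use the identity cos^2(3*x) = (1 + cos(6*x))/2.
An antiderivative is F(x) = 5*x/2 + 5*sin(6*x)/12.
Then F(pi/12) - F(0) = (5/12 + 5*pi/24) - (0) = 5/12 + 5*pi/24.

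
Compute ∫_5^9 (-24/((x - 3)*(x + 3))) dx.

Factor the denominator: x**2 - 9 = (x + 3)(x - 3).
Partial fractions: -24/((x - 3)*(x + 3)) = 4/(x + 3) - 4/(x - 3).
An antiderivative is F(x) = -4*log(x - 3) + 4*log(x + 3).
Then F(9) - F(5) = (log(16)) - (8*log(2)) = -log(16).

-log(16)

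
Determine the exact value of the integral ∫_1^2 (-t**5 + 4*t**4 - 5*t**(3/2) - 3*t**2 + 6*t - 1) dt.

173/10 - 8*sqrt(2)

By the power rule, an antiderivative is F(t) = -t**6/6 - 2*t**(5/2) + 4*t**5/5 - t**3 + 3*t**2 - t.
Then F(2) - F(1) = (254/15 - 8*sqrt(2)) - (-11/30) = 173/10 - 8*sqrt(2).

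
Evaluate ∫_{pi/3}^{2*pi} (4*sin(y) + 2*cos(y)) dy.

An antiderivative is F(y) = 2*sin(y) - 4*cos(y).
Then F(2*pi) - F(pi/3) = (-4) - (-2 + sqrt(3)) = -2 - sqrt(3).

-2 - sqrt(3)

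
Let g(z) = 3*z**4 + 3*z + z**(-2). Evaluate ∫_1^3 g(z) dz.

2368/15

By the power rule, an antiderivative is F(z) = 3*z**5/5 + 3*z**2/2 - 1/z.
Then F(3) - F(1) = (4769/30) - (11/10) = 2368/15.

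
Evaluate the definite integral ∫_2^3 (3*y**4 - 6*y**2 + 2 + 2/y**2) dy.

1364/15

By the power rule, an antiderivative is F(y) = 3*y**5/5 - 2*y**3 + 2*y - 2/y.
Then F(3) - F(2) = (1457/15) - (31/5) = 1364/15.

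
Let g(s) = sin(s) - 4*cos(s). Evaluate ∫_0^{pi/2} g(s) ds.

-3

An antiderivative is F(s) = -4*sin(s) - cos(s).
Then F(pi/2) - F(0) = (-4) - (-1) = -3.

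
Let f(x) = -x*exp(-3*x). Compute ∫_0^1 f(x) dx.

(4 - exp(3))*exp(-3)/9

Integrate by parts once (u = x, dv = -exp(-3*x) dx).
An antiderivative is F(x) = (3*x + 1)*exp(-3*x)/9.
Then F(1) - F(0) = (4*exp(-3)/9) - (1/9) = (4 - exp(3))*exp(-3)/9.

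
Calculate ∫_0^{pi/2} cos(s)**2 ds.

Use the identity cos^2(s) = (1 + cos(2*s))/2.
An antiderivative is F(s) = s/2 + sin(2*s)/4.
Then F(pi/2) - F(0) = (pi/4) - (0) = pi/4.

pi/4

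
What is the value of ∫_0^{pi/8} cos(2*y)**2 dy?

1/8 + pi/16

Use the identity cos^2(2*y) = (1 + cos(4*y))/2.
An antiderivative is F(y) = y/2 + sin(4*y)/8.
Then F(pi/8) - F(0) = (1/8 + pi/16) - (0) = 1/8 + pi/16.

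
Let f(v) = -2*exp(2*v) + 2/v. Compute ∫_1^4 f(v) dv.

An antiderivative is F(v) = -exp(2*v) + 2*log(v).
Then F(4) - F(1) = (-exp(8) + log(16)) - (-exp(2)) = -exp(8) + log(16) + exp(2).

-exp(8) + log(16) + exp(2)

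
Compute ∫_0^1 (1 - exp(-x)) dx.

An antiderivative is F(x) = x + exp(-x).
Then F(1) - F(0) = (exp(-1) + 1) - (1) = exp(-1).

exp(-1)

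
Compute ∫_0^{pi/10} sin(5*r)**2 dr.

Use the identity sin^2(5*r) = (1 - cos(10*r))/2.
An antiderivative is F(r) = r/2 - sin(10*r)/20.
Then F(pi/10) - F(0) = (pi/20) - (0) = pi/20.

pi/20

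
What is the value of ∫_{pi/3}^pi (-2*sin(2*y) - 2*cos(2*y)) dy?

sqrt(3)/2 + 3/2

An antiderivative is F(y) = -sin(2*y) + cos(2*y).
Then F(pi) - F(pi/3) = (1) - (-sqrt(3)/2 - 1/2) = sqrt(3)/2 + 3/2.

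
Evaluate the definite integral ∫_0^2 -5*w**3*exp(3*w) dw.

Integrate by parts 3 times (u = w^3, dv = -5*exp(3*w) dw).
An antiderivative is F(w) = (-45*w**3 + 45*w**2 - 30*w + 10)*exp(3*w)/27.
Then F(2) - F(0) = (-230*exp(6)/27) - (10/27) = -230*exp(6)/27 - 10/27.

-230*exp(6)/27 - 10/27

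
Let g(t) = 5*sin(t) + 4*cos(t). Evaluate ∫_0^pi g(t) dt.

10

An antiderivative is F(t) = 4*sin(t) - 5*cos(t).
Then F(pi) - F(0) = (5) - (-5) = 10.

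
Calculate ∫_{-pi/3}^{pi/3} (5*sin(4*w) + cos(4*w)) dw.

-sqrt(3)/4

An antiderivative is F(w) = sin(4*w)/4 - 5*cos(4*w)/4.
Then F(pi/3) - F(-pi/3) = (5/8 - sqrt(3)/8) - (sqrt(3)/8 + 5/8) = -sqrt(3)/4.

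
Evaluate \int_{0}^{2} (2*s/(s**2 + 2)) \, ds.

Let u = s**2 + 2, so du = 2*s ds. When s = 0, u = 2; when s = 2, u = 6.
The integral becomes ∫ 1/u du from 2 to 6, with antiderivative log(u).
Back in s: F(s) = log(s**2 + 2).
Then F(2) - F(0) = (log(6)) - (log(2)) = log(3).

log(3)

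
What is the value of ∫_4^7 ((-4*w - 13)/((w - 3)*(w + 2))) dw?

-11*log(2) + log(3)

Factor the denominator: w**2 - w - 6 = (w + 2)(w - 3).
Partial fractions: (-4*w - 13)/((w - 3)*(w + 2)) = 1/(w + 2) - 5/(w - 3).
An antiderivative is F(w) = -5*log(w - 3) + log(w + 2).
Then F(7) - F(4) = (-10*log(2) + 2*log(3)) - (log(6)) = -11*log(2) + log(3).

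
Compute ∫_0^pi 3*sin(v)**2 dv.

3*pi/2

Use the identity sin^2(v) = (1 - cos(2*v))/2.
An antiderivative is F(v) = 3*v/2 - 3*sin(2*v)/4.
Then F(pi) - F(0) = (3*pi/2) - (0) = 3*pi/2.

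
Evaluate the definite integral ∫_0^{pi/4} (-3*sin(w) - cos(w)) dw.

-3 + sqrt(2)

An antiderivative is F(w) = -sin(w) + 3*cos(w).
Then F(pi/4) - F(0) = (sqrt(2)) - (3) = -3 + sqrt(2).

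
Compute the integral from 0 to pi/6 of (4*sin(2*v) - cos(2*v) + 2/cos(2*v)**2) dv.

1 + 3*sqrt(3)/4

An antiderivative is F(v) = -sin(2*v)/2 - 2*cos(2*v) + tan(2*v).
Then F(pi/6) - F(0) = (-1 + 3*sqrt(3)/4) - (-2) = 1 + 3*sqrt(3)/4.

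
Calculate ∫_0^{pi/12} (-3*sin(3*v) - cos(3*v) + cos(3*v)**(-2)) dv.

-2/3 + sqrt(2)/3

An antiderivative is F(v) = -sin(3*v)/3 + cos(3*v) + tan(3*v)/3.
Then F(pi/12) - F(0) = (1/3 + sqrt(2)/3) - (1) = -2/3 + sqrt(2)/3.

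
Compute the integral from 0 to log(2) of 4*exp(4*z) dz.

15

Let u = exp(z), so du = exp(z) dz. When z = 0, u = 1; when z = log(2), u = 2.
The integral becomes 4·∫ u**3 du from 1 to 2, with antiderivative u**4.
Back in z: F(z) = exp(4*z).
Then F(log(2)) - F(0) = (16) - (1) = 15.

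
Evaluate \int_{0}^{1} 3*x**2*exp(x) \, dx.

Integrate by parts twice (u = x^2, dv = 3*exp(x) dx).
An antiderivative is F(x) = (3*x**2 - 6*x + 6)*exp(x).
Then F(1) - F(0) = (3*E) - (6) = -6 + 3*E.

-6 + 3*E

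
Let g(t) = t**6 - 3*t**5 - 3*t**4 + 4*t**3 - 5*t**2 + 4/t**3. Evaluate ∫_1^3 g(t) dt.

-49918/315

By the power rule, an antiderivative is F(t) = t**7/7 - t**6/2 - 3*t**5/5 + t**4 - 5*t**3/3 - 2/t**2.
Then F(3) - F(1) = (-102119/630) - (-761/210) = -49918/315.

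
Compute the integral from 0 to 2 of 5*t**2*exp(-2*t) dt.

Integrate by parts twice (u = t^2, dv = 5*exp(-2*t) dt).
An antiderivative is F(t) = (-10*t**2 - 10*t - 5)*exp(-2*t)/4.
Then F(2) - F(0) = (-65*exp(-4)/4) - (-5/4) = 5/4 - 65*exp(-4)/4.

5/4 - 65*exp(-4)/4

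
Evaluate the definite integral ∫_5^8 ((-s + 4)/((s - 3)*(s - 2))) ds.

Factor the denominator: s**2 - 5*s + 6 = (s - 2)(s - 3).
Partial fractions: (-s + 4)/((s - 3)*(s - 2)) = -2/(s - 2) + 1/(s - 3).
An antiderivative is F(s) = log(s - 3) - 2*log(s - 2).
Then F(8) - F(5) = (log(5/36)) - (log(2/9)) = log(5/8).

log(5/8)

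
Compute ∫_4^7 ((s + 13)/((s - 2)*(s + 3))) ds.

Factor the denominator: s**2 + s - 6 = (s + 3)(s - 2).
Partial fractions: (s + 13)/((s - 2)*(s + 3)) = -2/(s + 3) + 3/(s - 2).
An antiderivative is F(s) = 3*log(s - 2) - 2*log(s + 3).
Then F(7) - F(4) = (log(5/4)) - (log(8/49)) = -5*log(2) + log(5) + 2*log(7).

-5*log(2) + log(5) + 2*log(7)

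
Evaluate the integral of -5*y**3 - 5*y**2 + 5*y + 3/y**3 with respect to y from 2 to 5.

-180687/200

By the power rule, an antiderivative is F(y) = -5*y**4/4 - 5*y**3/3 + 5*y**2/2 - 3/(2*y**2).
Then F(5) - F(2) = (-278143/300) - (-569/24) = -180687/200.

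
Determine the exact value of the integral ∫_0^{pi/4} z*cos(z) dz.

Integrate by parts once (u = z, dv = cos(z) dz).
An antiderivative is F(z) = z*sin(z) + cos(z).
Then F(pi/4) - F(0) = (sqrt(2)*(pi + 4)/8) - (1) = -1 + sqrt(2)*pi/8 + sqrt(2)/2.

-1 + sqrt(2)*pi/8 + sqrt(2)/2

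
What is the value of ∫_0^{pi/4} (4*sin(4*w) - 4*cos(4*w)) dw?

An antiderivative is F(w) = -sin(4*w) - cos(4*w).
Then F(pi/4) - F(0) = (1) - (-1) = 2.

2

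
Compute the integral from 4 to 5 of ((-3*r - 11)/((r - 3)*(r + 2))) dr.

log(7/96)

Factor the denominator: r**2 - r - 6 = (r + 2)(r - 3).
Partial fractions: (-3*r - 11)/((r - 3)*(r + 2)) = 1/(r + 2) - 4/(r - 3).
An antiderivative is F(r) = -4*log(r - 3) + log(r + 2).
Then F(5) - F(4) = (log(7/16)) - (log(6)) = log(7/96).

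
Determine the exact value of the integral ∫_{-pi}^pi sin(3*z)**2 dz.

Use the identity sin^2(3*z) = (1 - cos(6*z))/2.
An antiderivative is F(z) = z/2 - sin(6*z)/12.
Then F(pi) - F(-pi) = (pi/2) - (-pi/2) = pi.

pi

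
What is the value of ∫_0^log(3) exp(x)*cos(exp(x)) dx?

Let u = exp(x), so du = exp(x) dx. When x = 0, u = 1; when x = log(3), u = 3.
The integral becomes ∫ cos(u) du from 1 to 3, with antiderivative sin(u).
Back in x: F(x) = sin(exp(x)).
Then F(log(3)) - F(0) = (sin(3)) - (sin(1)) = -sin(1) + sin(3).

-sin(1) + sin(3)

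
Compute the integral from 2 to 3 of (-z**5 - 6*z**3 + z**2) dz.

By the power rule, an antiderivative is F(z) = -z**6/6 - 3*z**4/2 + z**3/3.
Then F(3) - F(2) = (-234) - (-32) = -202.

-202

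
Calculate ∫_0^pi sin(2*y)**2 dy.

pi/2

Use the identity sin^2(2*y) = (1 - cos(4*y))/2.
An antiderivative is F(y) = y/2 - sin(4*y)/8.
Then F(pi) - F(0) = (pi/2) - (0) = pi/2.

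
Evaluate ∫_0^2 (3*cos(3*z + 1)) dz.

Let u = 3*z + 1, so du = 3 dz. When z = 0, u = 1; when z = 2, u = 7.
The integral becomes ∫ cos(u) du from 1 to 7, with antiderivative sin(u).
Back in z: F(z) = sin(3*z + 1).
Then F(2) - F(0) = (sin(7)) - (sin(1)) = -sin(1) + sin(7).

-sin(1) + sin(7)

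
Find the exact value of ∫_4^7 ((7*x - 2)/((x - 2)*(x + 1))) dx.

log(5) + 5*log(2)

Factor the denominator: x**2 - x - 2 = (x + 1)(x - 2).
Partial fractions: (7*x - 2)/((x - 2)*(x + 1)) = 3/(x + 1) + 4/(x - 2).
An antiderivative is F(x) = 4*log(x - 2) + 3*log(x + 1).
Then F(7) - F(4) = (9*log(2) + 4*log(5)) - (4*log(2) + 3*log(5)) = log(5) + 5*log(2).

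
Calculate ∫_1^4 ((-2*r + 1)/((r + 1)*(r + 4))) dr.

-10*log(2) + 4*log(5)

Factor the denominator: r**2 + 5*r + 4 = (r + 4)(r + 1).
Partial fractions: (-2*r + 1)/((r + 1)*(r + 4)) = -3/(r + 4) + 1/(r + 1).
An antiderivative is F(r) = log(r + 1) - 3*log(r + 4).
Then F(4) - F(1) = (-9*log(2) + log(5)) - (-3*log(5) + log(2)) = -10*log(2) + 4*log(5).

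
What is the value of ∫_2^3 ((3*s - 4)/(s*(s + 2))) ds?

Factor the denominator: s**2 + 2*s = (s + 2)s.
Partial fractions: (3*s - 4)/(s*(s + 2)) = 5/(s + 2) - 2/s.
An antiderivative is F(s) = -2*log(s) + 5*log(s + 2).
Then F(3) - F(2) = (-2*log(3) + 5*log(5)) - (8*log(2)) = -8*log(2) - 2*log(3) + 5*log(5).

-8*log(2) - 2*log(3) + 5*log(5)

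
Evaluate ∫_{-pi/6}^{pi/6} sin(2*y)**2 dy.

-sqrt(3)/8 + pi/6

Use the identity sin^2(2*y) = (1 - cos(4*y))/2.
An antiderivative is F(y) = y/2 - sin(4*y)/8.
Then F(pi/6) - F(-pi/6) = (-sqrt(3)/16 + pi/12) - (-pi/12 + sqrt(3)/16) = -sqrt(3)/8 + pi/6.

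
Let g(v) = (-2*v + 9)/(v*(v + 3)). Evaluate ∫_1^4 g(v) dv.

-5*log(7) + 16*log(2)

Factor the denominator: v**2 + 3*v = (v + 3)v.
Partial fractions: (-2*v + 9)/(v*(v + 3)) = -5/(v + 3) + 3/v.
An antiderivative is F(v) = 3*log(v) - 5*log(v + 3).
Then F(4) - F(1) = (-5*log(7) + 6*log(2)) - (-10*log(2)) = -5*log(7) + 16*log(2).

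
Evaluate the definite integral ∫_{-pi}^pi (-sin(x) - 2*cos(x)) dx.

0

An antiderivative is F(x) = -2*sin(x) + cos(x).
Then F(pi) - F(-pi) = (-1) - (-1) = 0.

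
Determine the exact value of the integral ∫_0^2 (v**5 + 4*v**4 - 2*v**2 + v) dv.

494/15

By the power rule, an antiderivative is F(v) = v**6/6 + 4*v**5/5 - 2*v**3/3 + v**2/2.
Then F(2) - F(0) = (494/15) - (0) = 494/15.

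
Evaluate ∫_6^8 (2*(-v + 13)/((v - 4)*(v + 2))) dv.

-5*log(5) + 13*log(2)

Factor the denominator: v**2 - 2*v - 8 = (v + 2)(v - 4).
Partial fractions: 2*(-v + 13)/((v - 4)*(v + 2)) = -5/(v + 2) + 3/(v - 4).
An antiderivative is F(v) = 3*log(v - 4) - 5*log(v + 2).
Then F(8) - F(6) = (-5*log(5) + log(2)) - (-12*log(2)) = -5*log(5) + 13*log(2).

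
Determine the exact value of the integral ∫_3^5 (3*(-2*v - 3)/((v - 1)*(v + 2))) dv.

Factor the denominator: v**2 + v - 2 = (v + 2)(v - 1).
Partial fractions: 3*(-2*v - 3)/((v - 1)*(v + 2)) = -1/(v + 2) - 5/(v - 1).
An antiderivative is F(v) = -5*log(v - 1) - log(v + 2).
Then F(5) - F(3) = (-10*log(2) - log(7)) - (-5*log(2) - log(5)) = -5*log(2) - log(7) + log(5).

-5*log(2) - log(7) + log(5)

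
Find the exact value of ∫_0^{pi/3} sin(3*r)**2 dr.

pi/6

Use the identity sin^2(3*r) = (1 - cos(6*r))/2.
An antiderivative is F(r) = r/2 - sin(6*r)/12.
Then F(pi/3) - F(0) = (pi/6) - (0) = pi/6.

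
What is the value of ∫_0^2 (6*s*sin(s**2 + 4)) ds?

Let u = s**2 + 4, so du = 2*s ds. When s = 0, u = 4; when s = 2, u = 8.
The integral becomes 3·∫ sin(u) du from 4 to 8, with antiderivative -3*cos(u).
Back in s: F(s) = -3*cos(s**2 + 4).
Then F(2) - F(0) = (-3*cos(8)) - (-3*cos(4)) = 3*cos(4) - 3*cos(8).

3*cos(4) - 3*cos(8)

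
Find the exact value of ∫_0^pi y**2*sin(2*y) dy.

-pi**2/2

Integrate by parts twice (u = y^2, dv = sin(2*y) dy).
An antiderivative is F(y) = -y**2*cos(2*y)/2 + y*sin(2*y)/2 + cos(2*y)/4.
Then F(pi) - F(0) = (1/4 - pi**2/2) - (1/4) = -pi**2/2.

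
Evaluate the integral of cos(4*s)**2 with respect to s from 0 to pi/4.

Use the identity cos^2(4*s) = (1 + cos(8*s))/2.
An antiderivative is F(s) = s/2 + sin(8*s)/16.
Then F(pi/4) - F(0) = (pi/8) - (0) = pi/8.

pi/8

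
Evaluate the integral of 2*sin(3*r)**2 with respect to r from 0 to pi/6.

pi/6

Use the identity sin^2(3*r) = (1 - cos(6*r))/2.
An antiderivative is F(r) = r - sin(6*r)/6.
Then F(pi/6) - F(0) = (pi/6) - (0) = pi/6.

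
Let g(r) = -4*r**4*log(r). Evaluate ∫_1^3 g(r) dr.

Integrate by parts once (u = ln r, dv = -4*r**4 dr).
An antiderivative is F(r) = -4*r**5*(5*log(r) - 1)/25.
Then F(3) - F(1) = (972/25 - 972*log(3)/5) - (4/25) = 968/25 - 972*log(3)/5.

968/25 - 972*log(3)/5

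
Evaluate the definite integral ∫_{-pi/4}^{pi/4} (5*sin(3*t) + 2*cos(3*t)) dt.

2*sqrt(2)/3

An antiderivative is F(t) = 2*sin(3*t)/3 - 5*cos(3*t)/3.
Then F(pi/4) - F(-pi/4) = (7*sqrt(2)/6) - (sqrt(2)/2) = 2*sqrt(2)/3.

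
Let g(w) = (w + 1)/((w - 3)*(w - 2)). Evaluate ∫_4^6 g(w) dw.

Factor the denominator: w**2 - 5*w + 6 = (w - 2)(w - 3).
Partial fractions: (w + 1)/((w - 3)*(w - 2)) = -3/(w - 2) + 4/(w - 3).
An antiderivative is F(w) = 4*log(w - 3) - 3*log(w - 2).
Then F(6) - F(4) = (log(81/64)) - (-log(8)) = log(81/8).

log(81/8)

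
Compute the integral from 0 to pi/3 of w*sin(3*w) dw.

pi/9

Integrate by parts once (u = w, dv = sin(3*w) dw).
An antiderivative is F(w) = -w*cos(3*w)/3 + sin(3*w)/9.
Then F(pi/3) - F(0) = (pi/9) - (0) = pi/9.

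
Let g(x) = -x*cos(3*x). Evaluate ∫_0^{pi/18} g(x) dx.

Integrate by parts once (u = x, dv = -cos(3*x) dx).
An antiderivative is F(x) = -x*sin(3*x)/3 - cos(3*x)/9.
Then F(pi/18) - F(0) = (-sqrt(3)/18 - pi/108) - (-1/9) = -sqrt(3)/18 - pi/108 + 1/9.

-sqrt(3)/18 - pi/108 + 1/9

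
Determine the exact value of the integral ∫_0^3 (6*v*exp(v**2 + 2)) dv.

-3*(1 - exp(9))*exp(2)

Let u = v**2 + 2, so du = 2*v dv. When v = 0, u = 2; when v = 3, u = 11.
The integral becomes 3·∫ exp(u) du from 2 to 11, with antiderivative 3*exp(u).
Back in v: F(v) = 3*exp(v**2 + 2).
Then F(3) - F(0) = (3*exp(11)) - (3*exp(2)) = -3*(1 - exp(9))*exp(2).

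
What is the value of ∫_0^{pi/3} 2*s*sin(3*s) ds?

2*pi/9

Integrate by parts once (u = s, dv = 2*sin(3*s) ds).
An antiderivative is F(s) = -2*s*cos(3*s)/3 + 2*sin(3*s)/9.
Then F(pi/3) - F(0) = (2*pi/9) - (0) = 2*pi/9.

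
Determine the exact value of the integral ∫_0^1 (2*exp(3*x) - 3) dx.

An antiderivative is F(x) = 2*exp(3*x)/3 - 3*x.
Then F(1) - F(0) = (-3 + 2*exp(3)/3) - (2/3) = -11/3 + 2*exp(3)/3.

-11/3 + 2*exp(3)/3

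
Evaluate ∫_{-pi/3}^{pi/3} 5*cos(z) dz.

An antiderivative is F(z) = 5*sin(z).
Then F(pi/3) - F(-pi/3) = (5*sqrt(3)/2) - (-5*sqrt(3)/2) = 5*sqrt(3).

5*sqrt(3)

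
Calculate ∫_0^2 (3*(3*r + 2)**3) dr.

Let u = 3*r + 2, so du = 3 dr. When r = 0, u = 2; when r = 2, u = 8.
The integral becomes ∫ u**3 du from 2 to 8, with antiderivative u**4/4.
Back in r: F(r) = (3*r + 2)**4/4.
Then F(2) - F(0) = (1024) - (4) = 1020.

1020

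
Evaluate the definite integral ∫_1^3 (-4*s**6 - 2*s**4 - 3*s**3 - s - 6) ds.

By the power rule, an antiderivative is F(s) = -4*s**7/7 - 2*s**5/5 - 3*s**4/4 - s**2/2 - 6*s.
Then F(3) - F(1) = (-200223/140) - (-1151/140) = -49768/35.

-49768/35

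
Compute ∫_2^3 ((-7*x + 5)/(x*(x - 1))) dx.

Factor the denominator: x**2 - x = x(x - 1).
Partial fractions: (-7*x + 5)/(x*(x - 1)) = -5/x - 2/(x - 1).
An antiderivative is F(x) = -5*log(x) - 2*log(x - 1).
Then F(3) - F(2) = (-5*log(3) - 2*log(2)) - (-log(32)) = -5*log(3) + 3*log(2).

-5*log(3) + 3*log(2)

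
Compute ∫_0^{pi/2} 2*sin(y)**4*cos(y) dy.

2/5

Let u = sin(y), so du = cos(y) dy. When y = 0, u = 0; when y = pi/2, u = 1.
The integral becomes 2·∫ u**4 du from 0 to 1, with antiderivative 2*u**5/5.
Back in y: F(y) = 2*sin(y)**5/5.
Then F(pi/2) - F(0) = (2/5) - (0) = 2/5.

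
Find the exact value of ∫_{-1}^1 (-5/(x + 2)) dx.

An antiderivative is F(x) = -5*log(x + 2).
Then F(1) - F(-1) = (-5*log(3)) - (0) = -5*log(3).

-5*log(3)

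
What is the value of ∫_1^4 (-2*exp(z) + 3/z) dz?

An antiderivative is F(z) = -2*exp(z) + 3*log(z).
Then F(4) - F(1) = (-2*exp(4) + log(64)) - (-2*exp(1)) = -2*exp(4) + 6*log(2) + 2*exp(1).

-2*exp(4) + 6*log(2) + 2*exp(1)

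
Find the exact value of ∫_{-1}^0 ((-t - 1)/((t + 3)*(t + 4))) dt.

Factor the denominator: t**2 + 7*t + 12 = (t + 4)(t + 3).
Partial fractions: (-t - 1)/((t + 3)*(t + 4)) = -3/(t + 4) + 2/(t + 3).
An antiderivative is F(t) = 2*log(t + 3) - 3*log(t + 4).
Then F(0) - F(-1) = (log(9/64)) - (log(4/27)) = -8*log(2) + 5*log(3).

-8*log(2) + 5*log(3)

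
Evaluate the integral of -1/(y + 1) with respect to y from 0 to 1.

An antiderivative is F(y) = -log(y + 1).
Then F(1) - F(0) = (-log(2)) - (0) = -log(2).

-log(2)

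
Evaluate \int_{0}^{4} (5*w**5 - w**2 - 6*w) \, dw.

3344

By the power rule, an antiderivative is F(w) = 5*w**6/6 - w**3/3 - 3*w**2.
Then F(4) - F(0) = (3344) - (0) = 3344.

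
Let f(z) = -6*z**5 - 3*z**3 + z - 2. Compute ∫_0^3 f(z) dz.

By the power rule, an antiderivative is F(z) = -z**6 - 3*z**4/4 + z**2/2 - 2*z.
Then F(3) - F(0) = (-3165/4) - (0) = -3165/4.

-3165/4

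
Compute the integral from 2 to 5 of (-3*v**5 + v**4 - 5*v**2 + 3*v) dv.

By the power rule, an antiderivative is F(v) = -v**6/2 + v**5/5 - 5*v**3/3 + 3*v**2/2.
Then F(5) - F(2) = (-22075/3) - (-494/15) = -36627/5.

-36627/5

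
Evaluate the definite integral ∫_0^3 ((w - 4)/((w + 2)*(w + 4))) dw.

Factor the denominator: w**2 + 6*w + 8 = (w + 4)(w + 2).
Partial fractions: (w - 4)/((w + 2)*(w + 4)) = 4/(w + 4) - 3/(w + 2).
An antiderivative is F(w) = -3*log(w + 2) + 4*log(w + 4).
Then F(3) - F(0) = (-3*log(5) + 4*log(7)) - (log(32)) = -3*log(5) - 5*log(2) + 4*log(7).

-3*log(5) - 5*log(2) + 4*log(7)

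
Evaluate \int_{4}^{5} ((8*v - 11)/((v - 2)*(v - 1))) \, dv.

log(18)

Factor the denominator: v**2 - 3*v + 2 = (v - 1)(v - 2).
Partial fractions: (8*v - 11)/((v - 2)*(v - 1)) = 3/(v - 1) + 5/(v - 2).
An antiderivative is F(v) = 5*log(v - 2) + 3*log(v - 1).
Then F(5) - F(4) = (6*log(2) + 5*log(3)) - (3*log(3) + 5*log(2)) = log(18).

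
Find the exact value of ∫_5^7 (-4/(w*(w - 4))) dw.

Factor the denominator: w**2 - 4*w = w(w - 4).
Partial fractions: -4/(w*(w - 4)) = 1/w - 1/(w - 4).
An antiderivative is F(w) = log(w) - log(w - 4).
Then F(7) - F(5) = (log(7/3)) - (log(5)) = log(7/15).

log(7/15)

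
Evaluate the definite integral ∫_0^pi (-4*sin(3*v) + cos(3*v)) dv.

-8/3

An antiderivative is F(v) = sin(3*v)/3 + 4*cos(3*v)/3.
Then F(pi) - F(0) = (-4/3) - (4/3) = -8/3.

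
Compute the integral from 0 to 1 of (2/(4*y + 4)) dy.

An antiderivative is F(y) = log(4*y + 4)/2.
Then F(1) - F(0) = (3*log(2)/2) - (log(2)) = log(2)/2.

log(2)/2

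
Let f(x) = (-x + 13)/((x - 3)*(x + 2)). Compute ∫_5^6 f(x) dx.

-11*log(2) + 2*log(3) + 3*log(7)

Factor the denominator: x**2 - x - 6 = (x + 2)(x - 3).
Partial fractions: (-x + 13)/((x - 3)*(x + 2)) = -3/(x + 2) + 2/(x - 3).
An antiderivative is F(x) = 2*log(x - 3) - 3*log(x + 2).
Then F(6) - F(5) = (-9*log(2) + 2*log(3)) - (-3*log(7) + 2*log(2)) = -11*log(2) + 2*log(3) + 3*log(7).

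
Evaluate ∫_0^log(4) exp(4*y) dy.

Let u = exp(y), so du = exp(y) dy. When y = 0, u = 1; when y = log(4), u = 4.
The integral becomes ∫ u**3 du from 1 to 4, with antiderivative u**4/4.
Back in y: F(y) = exp(4*y)/4.
Then F(log(4)) - F(0) = (64) - (1/4) = 255/4.

255/4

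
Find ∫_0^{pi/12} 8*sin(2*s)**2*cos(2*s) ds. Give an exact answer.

1/6

Let u = sin(2*s), so du = 2*cos(2*s) ds. When s = 0, u = 0; when s = pi/12, u = 1/2.
The integral becomes 4·∫ u**2 du from 0 to 1/2, with antiderivative 4*u**3/3.
Back in s: F(s) = 4*sin(2*s)**3/3.
Then F(pi/12) - F(0) = (1/6) - (0) = 1/6.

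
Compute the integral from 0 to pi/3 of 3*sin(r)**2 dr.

-3*sqrt(3)/8 + pi/2

Use the identity sin^2(r) = (1 - cos(2*r))/2.
An antiderivative is F(r) = 3*r/2 - 3*sin(2*r)/4.
Then F(pi/3) - F(0) = (-3*sqrt(3)/8 + pi/2) - (0) = -3*sqrt(3)/8 + pi/2.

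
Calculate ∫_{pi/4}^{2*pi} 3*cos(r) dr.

An antiderivative is F(r) = 3*sin(r).
Then F(2*pi) - F(pi/4) = (0) - (3*sqrt(2)/2) = -3*sqrt(2)/2.

-3*sqrt(2)/2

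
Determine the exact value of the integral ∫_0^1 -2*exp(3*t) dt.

2/3 - 2*exp(3)/3

An antiderivative is F(t) = -2*exp(3*t)/3.
Then F(1) - F(0) = (-2*exp(3)/3) - (-2/3) = 2/3 - 2*exp(3)/3.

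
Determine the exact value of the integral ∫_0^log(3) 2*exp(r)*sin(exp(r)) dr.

Let u = exp(r), so du = exp(r) dr. When r = 0, u = 1; when r = log(3), u = 3.
The integral becomes 2·∫ sin(u) du from 1 to 3, with antiderivative -2*cos(u).
Back in r: F(r) = -2*cos(exp(r)).
Then F(log(3)) - F(0) = (-2*cos(3)) - (-2*cos(1)) = 2*cos(1) - 2*cos(3).

2*cos(1) - 2*cos(3)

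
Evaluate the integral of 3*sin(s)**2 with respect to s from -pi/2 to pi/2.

3*pi/2

Use the identity sin^2(s) = (1 - cos(2*s))/2.
An antiderivative is F(s) = 3*s/2 - 3*sin(2*s)/4.
Then F(pi/2) - F(-pi/2) = (3*pi/4) - (-3*pi/4) = 3*pi/2.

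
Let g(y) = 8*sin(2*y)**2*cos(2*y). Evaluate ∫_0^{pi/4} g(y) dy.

4/3

Let u = sin(2*y), so du = 2*cos(2*y) dy. When y = 0, u = 0; when y = pi/4, u = 1.
The integral becomes 4·∫ u**2 du from 0 to 1, with antiderivative 4*u**3/3.
Back in y: F(y) = 4*sin(2*y)**3/3.
Then F(pi/4) - F(0) = (4/3) - (0) = 4/3.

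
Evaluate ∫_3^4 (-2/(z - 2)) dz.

An antiderivative is F(z) = -2*log(z - 2).
Then F(4) - F(3) = (-log(4)) - (0) = -log(4).

-log(4)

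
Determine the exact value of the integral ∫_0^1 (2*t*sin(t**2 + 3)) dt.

cos(3) - cos(4)

Let u = t**2 + 3, so du = 2*t dt. When t = 0, u = 3; when t = 1, u = 4.
The integral becomes ∫ sin(u) du from 3 to 4, with antiderivative -cos(u).
Back in t: F(t) = -cos(t**2 + 3).
Then F(1) - F(0) = (-cos(4)) - (-cos(3)) = cos(3) - cos(4).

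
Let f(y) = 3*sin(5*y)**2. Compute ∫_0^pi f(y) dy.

3*pi/2

Use the identity sin^2(5*y) = (1 - cos(10*y))/2.
An antiderivative is F(y) = 3*y/2 - 3*sin(10*y)/20.
Then F(pi) - F(0) = (3*pi/2) - (0) = 3*pi/2.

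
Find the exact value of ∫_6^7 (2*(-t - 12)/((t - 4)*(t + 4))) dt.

Factor the denominator: t**2 - 16 = (t + 4)(t - 4).
Partial fractions: 2*(-t - 12)/((t - 4)*(t + 4)) = 2/(t + 4) - 4/(t - 4).
An antiderivative is F(t) = -4*log(t - 4) + 2*log(t + 4).
Then F(7) - F(6) = (-4*log(3) + 2*log(11)) - (log(25/4)) = -4*log(3) - 2*log(5) + 2*log(2) + 2*log(11).

-4*log(3) - 2*log(5) + 2*log(2) + 2*log(11)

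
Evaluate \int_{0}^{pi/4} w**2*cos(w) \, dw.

Integrate by parts twice (u = w^2, dv = cos(w) dw).
An antiderivative is F(w) = w**2*sin(w) + 2*w*cos(w) - 2*sin(w).
Then F(pi/4) - F(0) = (sqrt(2)*(-32 + pi**2 + 8*pi)/32) - (0) = sqrt(2)*(-32 + pi**2 + 8*pi)/32.

sqrt(2)*(-32 + pi**2 + 8*pi)/32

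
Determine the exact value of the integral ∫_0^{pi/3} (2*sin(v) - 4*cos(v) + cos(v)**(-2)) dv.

An antiderivative is F(v) = -4*sin(v) - 2*cos(v) + tan(v).
Then F(pi/3) - F(0) = (-sqrt(3) - 1) - (-2) = 1 - sqrt(3).

1 - sqrt(3)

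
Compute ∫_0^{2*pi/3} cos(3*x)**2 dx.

Use the identity cos^2(3*x) = (1 + cos(6*x))/2.
An antiderivative is F(x) = x/2 + sin(6*x)/12.
Then F(2*pi/3) - F(0) = (pi/3) - (0) = pi/3.

pi/3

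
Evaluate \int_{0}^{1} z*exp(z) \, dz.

Integrate by parts once (u = z, dv = exp(z) dz).
An antiderivative is F(z) = (z - 1)*exp(z).
Then F(1) - F(0) = (0) - (-1) = 1.

1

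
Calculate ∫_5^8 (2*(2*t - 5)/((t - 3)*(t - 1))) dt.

Factor the denominator: t**2 - 4*t + 3 = (t - 1)(t - 3).
Partial fractions: 2*(2*t - 5)/((t - 3)*(t - 1)) = 3/(t - 1) + 1/(t - 3).
An antiderivative is F(t) = log(t - 3) + 3*log(t - 1).
Then F(8) - F(5) = (log(5) + 3*log(7)) - (7*log(2)) = -7*log(2) + log(5) + 3*log(7).

-7*log(2) + log(5) + 3*log(7)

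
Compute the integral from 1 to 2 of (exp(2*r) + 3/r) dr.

-exp(2)/2 + log(8) + exp(4)/2

An antiderivative is F(r) = exp(2*r)/2 + 3*log(r).
Then F(2) - F(1) = (log(8) + exp(4)/2) - (exp(2)/2) = -exp(2)/2 + log(8) + exp(4)/2.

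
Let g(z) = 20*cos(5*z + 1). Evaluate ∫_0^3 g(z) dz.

Let u = 5*z + 1, so du = 5 dz. When z = 0, u = 1; when z = 3, u = 16.
The integral becomes 4·∫ cos(u) du from 1 to 16, with antiderivative 4*sin(u).
Back in z: F(z) = 4*sin(5*z + 1).
Then F(3) - F(0) = (4*sin(16)) - (4*sin(1)) = -4*sin(1) + 4*sin(16).

-4*sin(1) + 4*sin(16)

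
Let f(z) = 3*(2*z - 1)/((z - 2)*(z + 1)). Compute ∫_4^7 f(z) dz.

log(64)

Factor the denominator: z**2 - z - 2 = (z + 1)(z - 2).
Partial fractions: 3*(2*z - 1)/((z - 2)*(z + 1)) = 3/(z + 1) + 3/(z - 2).
An antiderivative is F(z) = 3*log(z - 2) + 3*log(z + 1).
Then F(7) - F(4) = (3*log(5) + 9*log(2)) - (3*log(2) + 3*log(5)) = log(64).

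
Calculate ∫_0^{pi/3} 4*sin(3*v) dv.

8/3

An antiderivative is F(v) = -4*cos(3*v)/3.
Then F(pi/3) - F(0) = (4/3) - (-4/3) = 8/3.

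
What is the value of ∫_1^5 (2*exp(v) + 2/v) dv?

-2*exp(1) + 2*log(5) + 2*exp(5)

An antiderivative is F(v) = 2*exp(v) + 2*log(v).
Then F(5) - F(1) = (2*log(5) + 2*exp(5)) - (2*exp(1)) = -2*exp(1) + 2*log(5) + 2*exp(5).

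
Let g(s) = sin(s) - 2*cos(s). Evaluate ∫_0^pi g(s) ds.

2

An antiderivative is F(s) = -2*sin(s) - cos(s).
Then F(pi) - F(0) = (1) - (-1) = 2.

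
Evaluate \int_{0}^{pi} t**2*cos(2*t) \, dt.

pi/2

Integrate by parts twice (u = t^2, dv = cos(2*t) dt).
An antiderivative is F(t) = t**2*sin(2*t)/2 + t*cos(2*t)/2 - sin(2*t)/4.
Then F(pi) - F(0) = (pi/2) - (0) = pi/2.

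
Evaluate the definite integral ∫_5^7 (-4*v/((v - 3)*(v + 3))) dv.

log(4/25)

Factor the denominator: v**2 - 9 = (v + 3)(v - 3).
Partial fractions: -4*v/((v - 3)*(v + 3)) = -2/(v + 3) - 2/(v - 3).
An antiderivative is F(v) = -2*log(v - 3) - 2*log(v + 3).
Then F(7) - F(5) = (-6*log(2) - 2*log(5)) - (-8*log(2)) = log(4/25).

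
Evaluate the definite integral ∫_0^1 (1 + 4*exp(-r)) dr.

An antiderivative is F(r) = r - 4*exp(-r).
Then F(1) - F(0) = (1 - 4*exp(-1)) - (-4) = 5 - 4*exp(-1).

5 - 4*exp(-1)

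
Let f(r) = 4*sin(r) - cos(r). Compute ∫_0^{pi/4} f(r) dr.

4 - 5*sqrt(2)/2

An antiderivative is F(r) = -sin(r) - 4*cos(r).
Then F(pi/4) - F(0) = (-5*sqrt(2)/2) - (-4) = 4 - 5*sqrt(2)/2.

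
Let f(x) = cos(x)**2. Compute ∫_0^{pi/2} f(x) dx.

Use the identity cos^2(x) = (1 + cos(2*x))/2.
An antiderivative is F(x) = x/2 + sin(2*x)/4.
Then F(pi/2) - F(0) = (pi/4) - (0) = pi/4.

pi/4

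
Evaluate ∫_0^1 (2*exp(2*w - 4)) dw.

Let u = 2*w - 4, so du = 2 dw. When w = 0, u = -4; when w = 1, u = -2.
The integral becomes ∫ exp(u) du from -4 to -2, with antiderivative exp(u).
Back in w: F(w) = exp(2*w - 4).
Then F(1) - F(0) = (exp(-2)) - (exp(-4)) = -(1 - exp(2))*exp(-4).

-(1 - exp(2))*exp(-4)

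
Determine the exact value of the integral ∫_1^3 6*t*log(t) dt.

-12 + 27*log(3)

Integrate by parts once (u = ln t, dv = 6*t dt).
An antiderivative is F(t) = 3*t**2*(2*log(t) - 1)/2.
Then F(3) - F(1) = (-27/2 + 27*log(3)) - (-3/2) = -12 + 27*log(3).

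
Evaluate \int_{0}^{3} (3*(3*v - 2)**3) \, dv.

Let u = 3*v - 2, so du = 3 dv. When v = 0, u = -2; when v = 3, u = 7.
The integral becomes ∫ u**3 du from -2 to 7, with antiderivative u**4/4.
Back in v: F(v) = (3*v - 2)**4/4.
Then F(3) - F(0) = (2401/4) - (4) = 2385/4.

2385/4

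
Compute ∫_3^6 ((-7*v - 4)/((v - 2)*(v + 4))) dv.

-10*log(2) - 4*log(5) + 4*log(7)

Factor the denominator: v**2 + 2*v - 8 = (v + 4)(v - 2).
Partial fractions: (-7*v - 4)/((v - 2)*(v + 4)) = -4/(v + 4) - 3/(v - 2).
An antiderivative is F(v) = -3*log(v - 2) - 4*log(v + 4).
Then F(6) - F(3) = (-10*log(2) - 4*log(5)) - (-4*log(7)) = -10*log(2) - 4*log(5) + 4*log(7).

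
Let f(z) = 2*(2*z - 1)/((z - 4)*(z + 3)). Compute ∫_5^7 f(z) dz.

Factor the denominator: z**2 - z - 12 = (z + 3)(z - 4).
Partial fractions: 2*(2*z - 1)/((z - 4)*(z + 3)) = 2/(z + 3) + 2/(z - 4).
An antiderivative is F(z) = 2*log(z - 4) + 2*log(z + 3).
Then F(7) - F(5) = (2*log(2) + 2*log(3) + 2*log(5)) - (log(64)) = -4*log(2) + 2*log(3) + 2*log(5).

-4*log(2) + 2*log(3) + 2*log(5)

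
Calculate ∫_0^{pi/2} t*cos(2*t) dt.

-1/2

Integrate by parts once (u = t, dv = cos(2*t) dt).
An antiderivative is F(t) = t*sin(2*t)/2 + cos(2*t)/4.
Then F(pi/2) - F(0) = (-1/4) - (1/4) = -1/2.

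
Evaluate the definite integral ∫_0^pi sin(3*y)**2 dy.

pi/2

Use the identity sin^2(3*y) = (1 - cos(6*y))/2.
An antiderivative is F(y) = y/2 - sin(6*y)/12.
Then F(pi) - F(0) = (pi/2) - (0) = pi/2.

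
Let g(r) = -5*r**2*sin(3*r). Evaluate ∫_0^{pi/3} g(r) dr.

20/27 - 5*pi**2/27

Integrate by parts twice (u = r^2, dv = -5*sin(3*r) dr).
An antiderivative is F(r) = 5*r**2*cos(3*r)/3 - 10*r*sin(3*r)/9 - 10*cos(3*r)/27.
Then F(pi/3) - F(0) = (10/27 - 5*pi**2/27) - (-10/27) = 20/27 - 5*pi**2/27.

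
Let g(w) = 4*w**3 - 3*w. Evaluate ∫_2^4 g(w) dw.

By the power rule, an antiderivative is F(w) = w**4 - 3*w**2/2.
Then F(4) - F(2) = (232) - (10) = 222.

222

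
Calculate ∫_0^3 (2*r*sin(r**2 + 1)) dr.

Let u = r**2 + 1, so du = 2*r dr. When r = 0, u = 1; when r = 3, u = 10.
The integral becomes ∫ sin(u) du from 1 to 10, with antiderivative -cos(u).
Back in r: F(r) = -cos(r**2 + 1).
Then F(3) - F(0) = (-cos(10)) - (-cos(1)) = cos(1) - cos(10).

cos(1) - cos(10)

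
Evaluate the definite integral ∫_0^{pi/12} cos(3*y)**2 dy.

1/12 + pi/24

Use the identity cos^2(3*y) = (1 + cos(6*y))/2.
An antiderivative is F(y) = y/2 + sin(6*y)/12.
Then F(pi/12) - F(0) = (1/12 + pi/24) - (0) = 1/12 + pi/24.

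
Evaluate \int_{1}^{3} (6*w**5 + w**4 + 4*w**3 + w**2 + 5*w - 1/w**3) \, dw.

39808/45

By the power rule, an antiderivative is F(w) = w**6 + w**5/5 + w**4 + w**3/3 + 5*w**2/2 + 1/(2*w**2).
Then F(3) - F(1) = (40057/45) - (83/15) = 39808/45.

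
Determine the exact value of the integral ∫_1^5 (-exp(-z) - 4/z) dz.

An antiderivative is F(z) = -4*log(z) + exp(-z).
Then F(5) - F(1) = (-4*log(5) + exp(-5)) - (exp(-1)) = -4*log(5) - exp(-1) + exp(-5).

-4*log(5) - exp(-1) + exp(-5)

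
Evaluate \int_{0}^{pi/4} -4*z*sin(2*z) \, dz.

-1

Integrate by parts once (u = z, dv = -4*sin(2*z) dz).
An antiderivative is F(z) = 2*z*cos(2*z) - sin(2*z).
Then F(pi/4) - F(0) = (-1) - (0) = -1.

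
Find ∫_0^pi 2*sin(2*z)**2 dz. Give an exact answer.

pi

Use the identity sin^2(2*z) = (1 - cos(4*z))/2.
An antiderivative is F(z) = z - sin(4*z)/4.
Then F(pi) - F(0) = (pi) - (0) = pi.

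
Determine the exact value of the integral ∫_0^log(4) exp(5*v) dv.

Let u = exp(v), so du = exp(v) dv. When v = 0, u = 1; when v = log(4), u = 4.
The integral becomes ∫ u**4 du from 1 to 4, with antiderivative u**5/5.
Back in v: F(v) = exp(5*v)/5.
Then F(log(4)) - F(0) = (1024/5) - (1/5) = 1023/5.

1023/5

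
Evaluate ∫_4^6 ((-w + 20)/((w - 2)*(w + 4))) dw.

Factor the denominator: w**2 + 2*w - 8 = (w + 4)(w - 2).
Partial fractions: (-w + 20)/((w - 2)*(w + 4)) = -4/(w + 4) + 3/(w - 2).
An antiderivative is F(w) = 3*log(w - 2) - 4*log(w + 4).
Then F(6) - F(4) = (-4*log(5) + 2*log(2)) - (-9*log(2)) = -4*log(5) + 11*log(2).

-4*log(5) + 11*log(2)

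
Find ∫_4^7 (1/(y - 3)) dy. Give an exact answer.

log(4)

An antiderivative is F(y) = log(y - 3).
Then F(7) - F(4) = (log(4)) - (0) = log(4).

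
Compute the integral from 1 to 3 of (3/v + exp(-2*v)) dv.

(-1 + exp(4) + 6*exp(6)*log(3))*exp(-6)/2

An antiderivative is F(v) = 3*log(v) - exp(-2*v)/2.
Then F(3) - F(1) = (-exp(-6)/2 + 3*log(3)) - (-exp(-2)/2) = (-1 + exp(4) + 6*exp(6)*log(3))*exp(-6)/2.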